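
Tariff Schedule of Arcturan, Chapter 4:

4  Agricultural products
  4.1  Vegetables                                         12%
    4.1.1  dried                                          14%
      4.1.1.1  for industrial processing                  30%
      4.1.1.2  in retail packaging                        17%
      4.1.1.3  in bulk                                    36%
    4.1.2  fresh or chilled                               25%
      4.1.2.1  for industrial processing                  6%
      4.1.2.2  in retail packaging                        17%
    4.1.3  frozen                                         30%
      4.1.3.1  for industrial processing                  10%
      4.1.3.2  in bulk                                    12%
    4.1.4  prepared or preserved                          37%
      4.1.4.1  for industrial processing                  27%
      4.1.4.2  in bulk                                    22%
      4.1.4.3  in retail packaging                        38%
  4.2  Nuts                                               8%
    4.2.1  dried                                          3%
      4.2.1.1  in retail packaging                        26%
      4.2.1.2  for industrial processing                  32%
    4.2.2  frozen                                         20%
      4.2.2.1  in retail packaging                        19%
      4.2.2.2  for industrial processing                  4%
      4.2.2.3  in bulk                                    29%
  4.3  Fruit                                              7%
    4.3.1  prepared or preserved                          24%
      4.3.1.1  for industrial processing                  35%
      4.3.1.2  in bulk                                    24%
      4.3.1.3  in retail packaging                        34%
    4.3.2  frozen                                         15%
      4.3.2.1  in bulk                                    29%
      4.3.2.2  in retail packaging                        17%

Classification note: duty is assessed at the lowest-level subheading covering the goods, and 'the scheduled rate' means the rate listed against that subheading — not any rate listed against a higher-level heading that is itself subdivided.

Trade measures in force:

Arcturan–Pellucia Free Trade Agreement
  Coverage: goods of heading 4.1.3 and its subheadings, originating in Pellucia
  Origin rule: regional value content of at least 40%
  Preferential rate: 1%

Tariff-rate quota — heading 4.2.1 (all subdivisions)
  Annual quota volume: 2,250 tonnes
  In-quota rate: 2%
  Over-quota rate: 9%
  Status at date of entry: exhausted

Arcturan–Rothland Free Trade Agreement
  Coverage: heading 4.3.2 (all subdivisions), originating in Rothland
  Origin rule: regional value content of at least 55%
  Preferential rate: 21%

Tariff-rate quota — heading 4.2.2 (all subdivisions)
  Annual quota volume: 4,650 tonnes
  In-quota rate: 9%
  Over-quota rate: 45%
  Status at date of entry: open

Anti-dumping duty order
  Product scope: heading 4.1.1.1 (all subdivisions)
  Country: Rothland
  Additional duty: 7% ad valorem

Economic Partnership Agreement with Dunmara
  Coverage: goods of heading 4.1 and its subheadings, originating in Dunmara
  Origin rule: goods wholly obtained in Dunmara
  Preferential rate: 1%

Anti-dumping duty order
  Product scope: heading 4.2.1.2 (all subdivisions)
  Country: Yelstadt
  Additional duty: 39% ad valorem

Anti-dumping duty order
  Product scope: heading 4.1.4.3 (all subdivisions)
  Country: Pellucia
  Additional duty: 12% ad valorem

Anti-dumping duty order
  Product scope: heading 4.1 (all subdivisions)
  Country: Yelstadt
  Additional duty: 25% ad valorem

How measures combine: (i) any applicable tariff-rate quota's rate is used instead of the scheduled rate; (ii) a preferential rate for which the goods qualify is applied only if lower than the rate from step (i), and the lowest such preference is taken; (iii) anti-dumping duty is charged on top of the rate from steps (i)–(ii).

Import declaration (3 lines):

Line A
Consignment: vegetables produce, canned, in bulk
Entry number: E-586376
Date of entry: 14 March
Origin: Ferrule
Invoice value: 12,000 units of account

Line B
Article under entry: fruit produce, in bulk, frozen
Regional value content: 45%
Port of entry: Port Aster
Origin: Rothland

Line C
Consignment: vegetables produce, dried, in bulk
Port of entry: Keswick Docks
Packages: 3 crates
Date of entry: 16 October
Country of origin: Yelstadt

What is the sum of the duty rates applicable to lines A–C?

Line A: vegetables → 4.1; canned → 4.1.4; in bulk → 4.1.4.2. Scheduled 22%. No special measure applies. → 22%.
Line B: fruit → 4.3; frozen → 4.3.2; in bulk → 4.3.2.1. Scheduled 29%. Rothland agreement on 4.3.2: RVC < 55%. → 29%.
Line C: vegetables → 4.1; dried → 4.1.1; in bulk → 4.1.1.3. Scheduled 36%. anti-dumping (Yelstadt, 4.1): +25%; total 36% + 25% = 61%. → 61%.
Sum: 22% + 29% + 61% = 112%.

112%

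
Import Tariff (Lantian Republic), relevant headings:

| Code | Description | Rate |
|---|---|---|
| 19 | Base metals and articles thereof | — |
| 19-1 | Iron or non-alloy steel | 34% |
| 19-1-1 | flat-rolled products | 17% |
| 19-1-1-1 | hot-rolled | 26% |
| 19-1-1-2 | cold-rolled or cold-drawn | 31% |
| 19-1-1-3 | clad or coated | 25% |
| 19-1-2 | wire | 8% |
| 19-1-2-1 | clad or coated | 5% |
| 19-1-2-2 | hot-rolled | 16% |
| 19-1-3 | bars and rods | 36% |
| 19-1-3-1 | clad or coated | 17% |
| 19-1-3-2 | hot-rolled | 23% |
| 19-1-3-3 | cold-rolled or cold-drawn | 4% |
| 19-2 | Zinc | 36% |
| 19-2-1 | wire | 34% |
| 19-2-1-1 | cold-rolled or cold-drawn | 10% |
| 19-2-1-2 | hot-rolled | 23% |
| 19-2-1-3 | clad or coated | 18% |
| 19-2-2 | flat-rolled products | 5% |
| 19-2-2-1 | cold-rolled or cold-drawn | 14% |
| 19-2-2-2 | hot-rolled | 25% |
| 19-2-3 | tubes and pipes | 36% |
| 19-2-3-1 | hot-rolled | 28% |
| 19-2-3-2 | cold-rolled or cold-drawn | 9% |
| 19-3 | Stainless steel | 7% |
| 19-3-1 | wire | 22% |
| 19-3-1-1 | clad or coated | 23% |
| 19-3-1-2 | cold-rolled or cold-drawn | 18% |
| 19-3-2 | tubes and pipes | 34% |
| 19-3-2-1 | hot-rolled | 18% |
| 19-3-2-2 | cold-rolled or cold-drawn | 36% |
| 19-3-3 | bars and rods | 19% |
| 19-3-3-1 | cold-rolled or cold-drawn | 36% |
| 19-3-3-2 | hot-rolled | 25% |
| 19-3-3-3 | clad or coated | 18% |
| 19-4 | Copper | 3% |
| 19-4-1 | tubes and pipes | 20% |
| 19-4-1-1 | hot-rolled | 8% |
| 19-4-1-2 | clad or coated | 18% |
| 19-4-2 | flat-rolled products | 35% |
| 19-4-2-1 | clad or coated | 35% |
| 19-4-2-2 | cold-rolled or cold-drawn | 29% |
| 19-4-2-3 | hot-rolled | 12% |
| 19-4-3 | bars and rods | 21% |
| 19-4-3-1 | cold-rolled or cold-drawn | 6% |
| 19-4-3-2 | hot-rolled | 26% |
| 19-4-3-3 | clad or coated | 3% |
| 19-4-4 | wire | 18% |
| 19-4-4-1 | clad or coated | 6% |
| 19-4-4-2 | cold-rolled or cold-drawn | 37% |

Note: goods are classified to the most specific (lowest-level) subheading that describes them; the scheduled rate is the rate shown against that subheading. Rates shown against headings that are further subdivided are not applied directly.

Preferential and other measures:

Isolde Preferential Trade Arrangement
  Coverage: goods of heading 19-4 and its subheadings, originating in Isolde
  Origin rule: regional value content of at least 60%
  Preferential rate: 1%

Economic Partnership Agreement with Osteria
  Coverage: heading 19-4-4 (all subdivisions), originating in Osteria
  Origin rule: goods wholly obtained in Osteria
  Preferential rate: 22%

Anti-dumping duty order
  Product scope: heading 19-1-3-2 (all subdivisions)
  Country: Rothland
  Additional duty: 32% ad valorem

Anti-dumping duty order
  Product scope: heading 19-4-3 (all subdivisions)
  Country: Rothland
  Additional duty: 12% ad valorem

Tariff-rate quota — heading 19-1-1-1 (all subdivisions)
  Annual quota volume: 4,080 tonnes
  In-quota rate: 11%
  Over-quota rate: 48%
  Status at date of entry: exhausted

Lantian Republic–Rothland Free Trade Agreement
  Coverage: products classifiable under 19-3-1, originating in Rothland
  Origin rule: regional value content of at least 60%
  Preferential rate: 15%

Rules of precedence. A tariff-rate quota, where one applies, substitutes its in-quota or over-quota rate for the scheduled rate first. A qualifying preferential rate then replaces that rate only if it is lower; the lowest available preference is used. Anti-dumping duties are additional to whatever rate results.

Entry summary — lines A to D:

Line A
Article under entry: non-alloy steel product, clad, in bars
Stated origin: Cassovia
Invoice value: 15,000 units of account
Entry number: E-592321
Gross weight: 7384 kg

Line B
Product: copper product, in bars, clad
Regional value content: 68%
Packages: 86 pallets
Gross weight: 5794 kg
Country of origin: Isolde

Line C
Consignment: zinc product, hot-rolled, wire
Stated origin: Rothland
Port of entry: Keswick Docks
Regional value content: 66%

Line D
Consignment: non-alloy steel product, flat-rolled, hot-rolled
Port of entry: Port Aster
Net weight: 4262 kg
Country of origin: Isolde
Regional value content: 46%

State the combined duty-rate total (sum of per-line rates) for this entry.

Line A: non-alloy steel → 19-1; in bars → 19-1-3; clad → 19-1-3-1. Scheduled 17%. No special measure applies. → 17%.
Line B: copper → 19-4; in bars → 19-4-3; clad → 19-4-3-3. Scheduled 3%. Isolde agreement on 19-4: RVC ≥ 60% → 1% available; preferential 1%. → 1%.
Line C: zinc → 19-2; wire → 19-2-1; hot-rolled → 19-2-1-2. Scheduled 23%. Rothland agreement on 19-3-1: 19-2-1-2 not covered. → 23%.
Line D: non-alloy steel → 19-1; flat-rolled → 19-1-1; hot-rolled → 19-1-1-1. Scheduled 26%. quota on 19-1-1-1 exhausted → over-quota 48%; Isolde agreement on 19-4: 19-1-1-1 not covered. → 48%.
Sum: 17% + 1% + 23% + 48% = 89%.

89%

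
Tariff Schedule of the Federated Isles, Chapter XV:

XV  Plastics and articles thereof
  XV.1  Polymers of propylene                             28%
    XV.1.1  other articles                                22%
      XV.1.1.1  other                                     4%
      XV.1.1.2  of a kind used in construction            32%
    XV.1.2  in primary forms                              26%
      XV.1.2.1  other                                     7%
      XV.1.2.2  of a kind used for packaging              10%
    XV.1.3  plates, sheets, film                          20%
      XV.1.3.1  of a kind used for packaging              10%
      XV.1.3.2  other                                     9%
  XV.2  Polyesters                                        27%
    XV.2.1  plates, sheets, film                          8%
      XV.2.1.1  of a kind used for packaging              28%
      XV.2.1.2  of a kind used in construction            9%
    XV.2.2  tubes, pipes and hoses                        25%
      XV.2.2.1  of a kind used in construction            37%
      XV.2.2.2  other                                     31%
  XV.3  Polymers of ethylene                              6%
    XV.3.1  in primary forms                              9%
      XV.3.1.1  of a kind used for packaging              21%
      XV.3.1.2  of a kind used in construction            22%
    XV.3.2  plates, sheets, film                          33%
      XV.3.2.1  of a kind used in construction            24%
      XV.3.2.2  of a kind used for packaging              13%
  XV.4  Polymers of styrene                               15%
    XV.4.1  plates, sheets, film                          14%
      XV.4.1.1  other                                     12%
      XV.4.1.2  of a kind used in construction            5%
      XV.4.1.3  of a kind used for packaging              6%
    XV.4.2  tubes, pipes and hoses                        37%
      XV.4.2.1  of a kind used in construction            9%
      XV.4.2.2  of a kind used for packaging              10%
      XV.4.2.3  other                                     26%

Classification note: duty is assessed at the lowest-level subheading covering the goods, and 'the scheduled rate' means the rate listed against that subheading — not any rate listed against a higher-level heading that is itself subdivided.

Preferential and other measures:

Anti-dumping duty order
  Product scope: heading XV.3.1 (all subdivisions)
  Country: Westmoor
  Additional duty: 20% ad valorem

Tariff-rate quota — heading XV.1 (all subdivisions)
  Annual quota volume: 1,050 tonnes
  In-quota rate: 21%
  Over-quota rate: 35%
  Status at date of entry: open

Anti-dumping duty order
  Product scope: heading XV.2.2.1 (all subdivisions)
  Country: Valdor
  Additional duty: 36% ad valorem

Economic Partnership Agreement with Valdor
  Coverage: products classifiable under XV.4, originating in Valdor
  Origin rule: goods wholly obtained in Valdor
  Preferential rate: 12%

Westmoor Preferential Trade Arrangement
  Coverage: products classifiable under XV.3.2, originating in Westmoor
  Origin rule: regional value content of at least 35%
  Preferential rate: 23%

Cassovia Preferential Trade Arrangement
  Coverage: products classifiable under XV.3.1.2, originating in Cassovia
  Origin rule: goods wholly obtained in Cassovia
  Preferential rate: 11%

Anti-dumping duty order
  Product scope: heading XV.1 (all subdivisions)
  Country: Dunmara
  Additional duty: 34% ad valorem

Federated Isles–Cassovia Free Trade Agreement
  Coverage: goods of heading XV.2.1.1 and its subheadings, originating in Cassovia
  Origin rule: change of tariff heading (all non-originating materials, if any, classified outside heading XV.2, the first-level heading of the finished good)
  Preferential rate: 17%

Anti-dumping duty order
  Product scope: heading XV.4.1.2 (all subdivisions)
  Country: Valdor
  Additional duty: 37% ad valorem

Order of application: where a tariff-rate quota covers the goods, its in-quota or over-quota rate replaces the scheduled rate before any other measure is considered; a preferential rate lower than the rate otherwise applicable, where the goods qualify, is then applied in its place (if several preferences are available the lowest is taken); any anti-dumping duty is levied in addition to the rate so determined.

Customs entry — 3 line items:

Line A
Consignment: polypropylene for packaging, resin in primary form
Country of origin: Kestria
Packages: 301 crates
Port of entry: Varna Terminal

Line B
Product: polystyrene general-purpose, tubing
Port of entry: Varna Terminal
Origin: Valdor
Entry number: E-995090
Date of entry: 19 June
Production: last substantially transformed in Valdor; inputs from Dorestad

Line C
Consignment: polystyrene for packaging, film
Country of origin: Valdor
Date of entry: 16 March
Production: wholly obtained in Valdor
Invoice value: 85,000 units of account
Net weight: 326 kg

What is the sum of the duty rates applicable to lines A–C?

53%

Line A: polypropylene → XV.1; resin in primary form → XV.1.2; for packaging → XV.1.2.2. Scheduled 10%. quota on XV.1 open → in-quota 21%. → 21%.
Line B: polystyrene → XV.4; tubing → XV.4.2; general-purpose → XV.4.2.3. Scheduled 26%. Valdor agreement on XV.4: not wholly obtained. → 26%.
Line C: polystyrene → XV.4; film → XV.4.1; for packaging → XV.4.1.3. Scheduled 6%. Valdor agreement on XV.4: wholly obtained → 12% available; preference 12% not lower than 6% → no reduction. → 6%.
Sum: 21% + 26% + 6% = 53%.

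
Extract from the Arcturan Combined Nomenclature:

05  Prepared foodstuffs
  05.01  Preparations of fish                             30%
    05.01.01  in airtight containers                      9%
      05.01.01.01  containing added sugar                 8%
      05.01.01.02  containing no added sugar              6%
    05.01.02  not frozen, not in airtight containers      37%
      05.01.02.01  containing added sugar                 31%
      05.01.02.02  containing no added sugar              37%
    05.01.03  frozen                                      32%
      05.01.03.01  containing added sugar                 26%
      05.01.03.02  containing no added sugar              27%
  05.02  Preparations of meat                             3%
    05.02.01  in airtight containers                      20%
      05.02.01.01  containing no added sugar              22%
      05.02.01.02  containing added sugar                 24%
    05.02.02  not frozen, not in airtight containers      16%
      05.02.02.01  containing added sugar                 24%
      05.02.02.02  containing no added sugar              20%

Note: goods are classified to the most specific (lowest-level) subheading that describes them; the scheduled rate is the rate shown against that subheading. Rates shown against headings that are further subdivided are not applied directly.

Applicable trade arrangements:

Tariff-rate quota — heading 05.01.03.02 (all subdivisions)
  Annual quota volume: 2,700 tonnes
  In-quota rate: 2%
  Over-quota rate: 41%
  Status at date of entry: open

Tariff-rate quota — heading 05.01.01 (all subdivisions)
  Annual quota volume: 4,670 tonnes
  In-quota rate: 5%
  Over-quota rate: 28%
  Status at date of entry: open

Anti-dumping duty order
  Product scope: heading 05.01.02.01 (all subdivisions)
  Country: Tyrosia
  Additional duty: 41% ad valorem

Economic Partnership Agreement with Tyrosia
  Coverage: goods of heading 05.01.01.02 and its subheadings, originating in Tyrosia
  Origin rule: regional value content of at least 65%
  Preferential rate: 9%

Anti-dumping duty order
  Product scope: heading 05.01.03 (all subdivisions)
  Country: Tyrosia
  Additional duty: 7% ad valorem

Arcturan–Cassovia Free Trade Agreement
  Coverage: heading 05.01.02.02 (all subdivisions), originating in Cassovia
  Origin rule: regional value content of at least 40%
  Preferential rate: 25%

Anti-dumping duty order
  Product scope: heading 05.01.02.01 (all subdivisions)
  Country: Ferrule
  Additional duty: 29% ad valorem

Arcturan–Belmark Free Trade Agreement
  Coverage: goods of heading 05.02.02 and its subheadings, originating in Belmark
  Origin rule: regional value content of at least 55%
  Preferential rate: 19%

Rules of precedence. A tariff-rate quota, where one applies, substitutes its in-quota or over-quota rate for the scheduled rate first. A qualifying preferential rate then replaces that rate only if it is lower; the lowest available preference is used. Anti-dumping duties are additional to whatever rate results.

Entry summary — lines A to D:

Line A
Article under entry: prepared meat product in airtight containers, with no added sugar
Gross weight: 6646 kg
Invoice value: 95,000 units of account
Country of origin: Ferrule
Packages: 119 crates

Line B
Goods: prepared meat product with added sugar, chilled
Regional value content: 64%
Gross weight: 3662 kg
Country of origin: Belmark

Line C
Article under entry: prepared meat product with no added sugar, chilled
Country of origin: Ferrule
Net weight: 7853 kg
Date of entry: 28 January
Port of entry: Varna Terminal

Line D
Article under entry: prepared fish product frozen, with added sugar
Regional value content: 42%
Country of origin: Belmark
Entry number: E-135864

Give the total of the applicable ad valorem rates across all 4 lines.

Line A: prepared meat product → 05.02; in airtight containers → 05.02.01; with no added sugar → 05.02.01.01. Scheduled 22%. No special measure applies. → 22%.
Line B: prepared meat product → 05.02; chilled → 05.02.02; with added sugar → 05.02.02.01. Scheduled 24%. Belmark agreement on 05.02.02: RVC ≥ 55% → 19% available; preferential 19%. → 19%.
Line C: prepared meat product → 05.02; chilled → 05.02.02; with no added sugar → 05.02.02.02. Scheduled 20%. No special measure applies. → 20%.
Line D: prepared fish product → 05.01; frozen → 05.01.03; with added sugar → 05.01.03.01. Scheduled 26%. Belmark agreement on 05.02.02: 05.01.03.01 not covered. → 26%.
Sum: 22% + 19% + 20% + 26% = 87%.

87%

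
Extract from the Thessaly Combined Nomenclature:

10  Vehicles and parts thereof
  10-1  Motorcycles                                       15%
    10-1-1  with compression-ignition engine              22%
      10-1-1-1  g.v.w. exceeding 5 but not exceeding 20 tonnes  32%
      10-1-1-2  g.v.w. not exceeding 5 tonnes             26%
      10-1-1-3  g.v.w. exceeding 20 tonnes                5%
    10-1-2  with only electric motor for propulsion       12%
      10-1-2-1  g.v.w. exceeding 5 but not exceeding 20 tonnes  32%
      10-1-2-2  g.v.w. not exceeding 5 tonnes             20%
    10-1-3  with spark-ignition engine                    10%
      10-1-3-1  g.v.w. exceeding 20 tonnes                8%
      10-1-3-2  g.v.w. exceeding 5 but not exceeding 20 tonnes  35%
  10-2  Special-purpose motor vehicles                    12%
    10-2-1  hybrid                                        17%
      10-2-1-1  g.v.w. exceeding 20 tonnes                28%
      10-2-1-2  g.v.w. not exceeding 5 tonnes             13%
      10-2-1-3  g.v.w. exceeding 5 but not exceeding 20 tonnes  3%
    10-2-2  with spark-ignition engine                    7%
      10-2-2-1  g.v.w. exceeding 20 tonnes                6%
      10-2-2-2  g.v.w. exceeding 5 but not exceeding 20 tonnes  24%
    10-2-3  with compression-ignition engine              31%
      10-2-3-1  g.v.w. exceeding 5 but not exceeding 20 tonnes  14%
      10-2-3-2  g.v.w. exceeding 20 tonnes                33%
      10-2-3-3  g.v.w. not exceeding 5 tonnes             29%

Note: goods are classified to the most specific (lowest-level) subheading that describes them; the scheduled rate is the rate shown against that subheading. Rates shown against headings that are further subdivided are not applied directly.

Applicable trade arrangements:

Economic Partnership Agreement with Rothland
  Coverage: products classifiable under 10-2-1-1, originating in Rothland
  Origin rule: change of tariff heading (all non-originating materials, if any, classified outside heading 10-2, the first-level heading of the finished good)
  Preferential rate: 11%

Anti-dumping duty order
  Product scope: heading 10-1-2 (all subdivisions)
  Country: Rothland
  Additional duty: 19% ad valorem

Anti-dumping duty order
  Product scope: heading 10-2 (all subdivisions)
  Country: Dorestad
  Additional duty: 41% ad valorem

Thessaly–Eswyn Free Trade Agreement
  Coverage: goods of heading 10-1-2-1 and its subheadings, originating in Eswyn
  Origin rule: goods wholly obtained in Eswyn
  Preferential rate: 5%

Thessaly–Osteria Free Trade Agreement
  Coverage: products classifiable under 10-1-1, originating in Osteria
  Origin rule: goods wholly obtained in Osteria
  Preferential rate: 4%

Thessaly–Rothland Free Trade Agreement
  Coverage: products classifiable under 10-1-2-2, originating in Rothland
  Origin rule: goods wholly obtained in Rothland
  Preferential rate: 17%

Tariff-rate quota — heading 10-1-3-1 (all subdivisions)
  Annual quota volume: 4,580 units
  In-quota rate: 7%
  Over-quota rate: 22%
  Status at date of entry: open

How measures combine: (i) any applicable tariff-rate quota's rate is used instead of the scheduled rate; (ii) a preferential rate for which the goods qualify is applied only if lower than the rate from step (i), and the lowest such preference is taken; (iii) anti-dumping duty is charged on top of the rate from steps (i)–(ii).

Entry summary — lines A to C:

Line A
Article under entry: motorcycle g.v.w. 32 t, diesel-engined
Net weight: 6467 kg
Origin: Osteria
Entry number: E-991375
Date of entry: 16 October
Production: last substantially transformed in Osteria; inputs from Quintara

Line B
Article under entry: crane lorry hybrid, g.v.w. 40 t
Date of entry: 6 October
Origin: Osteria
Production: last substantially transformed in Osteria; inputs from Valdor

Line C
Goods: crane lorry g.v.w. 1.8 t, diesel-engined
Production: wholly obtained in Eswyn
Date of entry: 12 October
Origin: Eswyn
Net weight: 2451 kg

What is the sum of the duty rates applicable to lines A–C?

Line A: motorcycle → 10-1; diesel-engined → 10-1-1; g.v.w. 32 t → 10-1-1-3. Scheduled 5%. Osteria agreement on 10-1-1: not wholly obtained. → 5%.
Line B: crane lorry → 10-2; hybrid → 10-2-1; g.v.w. 40 t → 10-2-1-1. Scheduled 28%. Osteria agreement on 10-1-1: 10-2-1-1 not covered. → 28%.
Line C: crane lorry → 10-2; diesel-engined → 10-2-3; g.v.w. 1.8 t → 10-2-3-3. Scheduled 29%. Eswyn agreement on 10-1-2-1: 10-2-3-3 not covered. → 29%.
Sum: 5% + 28% + 29% = 62%.

62%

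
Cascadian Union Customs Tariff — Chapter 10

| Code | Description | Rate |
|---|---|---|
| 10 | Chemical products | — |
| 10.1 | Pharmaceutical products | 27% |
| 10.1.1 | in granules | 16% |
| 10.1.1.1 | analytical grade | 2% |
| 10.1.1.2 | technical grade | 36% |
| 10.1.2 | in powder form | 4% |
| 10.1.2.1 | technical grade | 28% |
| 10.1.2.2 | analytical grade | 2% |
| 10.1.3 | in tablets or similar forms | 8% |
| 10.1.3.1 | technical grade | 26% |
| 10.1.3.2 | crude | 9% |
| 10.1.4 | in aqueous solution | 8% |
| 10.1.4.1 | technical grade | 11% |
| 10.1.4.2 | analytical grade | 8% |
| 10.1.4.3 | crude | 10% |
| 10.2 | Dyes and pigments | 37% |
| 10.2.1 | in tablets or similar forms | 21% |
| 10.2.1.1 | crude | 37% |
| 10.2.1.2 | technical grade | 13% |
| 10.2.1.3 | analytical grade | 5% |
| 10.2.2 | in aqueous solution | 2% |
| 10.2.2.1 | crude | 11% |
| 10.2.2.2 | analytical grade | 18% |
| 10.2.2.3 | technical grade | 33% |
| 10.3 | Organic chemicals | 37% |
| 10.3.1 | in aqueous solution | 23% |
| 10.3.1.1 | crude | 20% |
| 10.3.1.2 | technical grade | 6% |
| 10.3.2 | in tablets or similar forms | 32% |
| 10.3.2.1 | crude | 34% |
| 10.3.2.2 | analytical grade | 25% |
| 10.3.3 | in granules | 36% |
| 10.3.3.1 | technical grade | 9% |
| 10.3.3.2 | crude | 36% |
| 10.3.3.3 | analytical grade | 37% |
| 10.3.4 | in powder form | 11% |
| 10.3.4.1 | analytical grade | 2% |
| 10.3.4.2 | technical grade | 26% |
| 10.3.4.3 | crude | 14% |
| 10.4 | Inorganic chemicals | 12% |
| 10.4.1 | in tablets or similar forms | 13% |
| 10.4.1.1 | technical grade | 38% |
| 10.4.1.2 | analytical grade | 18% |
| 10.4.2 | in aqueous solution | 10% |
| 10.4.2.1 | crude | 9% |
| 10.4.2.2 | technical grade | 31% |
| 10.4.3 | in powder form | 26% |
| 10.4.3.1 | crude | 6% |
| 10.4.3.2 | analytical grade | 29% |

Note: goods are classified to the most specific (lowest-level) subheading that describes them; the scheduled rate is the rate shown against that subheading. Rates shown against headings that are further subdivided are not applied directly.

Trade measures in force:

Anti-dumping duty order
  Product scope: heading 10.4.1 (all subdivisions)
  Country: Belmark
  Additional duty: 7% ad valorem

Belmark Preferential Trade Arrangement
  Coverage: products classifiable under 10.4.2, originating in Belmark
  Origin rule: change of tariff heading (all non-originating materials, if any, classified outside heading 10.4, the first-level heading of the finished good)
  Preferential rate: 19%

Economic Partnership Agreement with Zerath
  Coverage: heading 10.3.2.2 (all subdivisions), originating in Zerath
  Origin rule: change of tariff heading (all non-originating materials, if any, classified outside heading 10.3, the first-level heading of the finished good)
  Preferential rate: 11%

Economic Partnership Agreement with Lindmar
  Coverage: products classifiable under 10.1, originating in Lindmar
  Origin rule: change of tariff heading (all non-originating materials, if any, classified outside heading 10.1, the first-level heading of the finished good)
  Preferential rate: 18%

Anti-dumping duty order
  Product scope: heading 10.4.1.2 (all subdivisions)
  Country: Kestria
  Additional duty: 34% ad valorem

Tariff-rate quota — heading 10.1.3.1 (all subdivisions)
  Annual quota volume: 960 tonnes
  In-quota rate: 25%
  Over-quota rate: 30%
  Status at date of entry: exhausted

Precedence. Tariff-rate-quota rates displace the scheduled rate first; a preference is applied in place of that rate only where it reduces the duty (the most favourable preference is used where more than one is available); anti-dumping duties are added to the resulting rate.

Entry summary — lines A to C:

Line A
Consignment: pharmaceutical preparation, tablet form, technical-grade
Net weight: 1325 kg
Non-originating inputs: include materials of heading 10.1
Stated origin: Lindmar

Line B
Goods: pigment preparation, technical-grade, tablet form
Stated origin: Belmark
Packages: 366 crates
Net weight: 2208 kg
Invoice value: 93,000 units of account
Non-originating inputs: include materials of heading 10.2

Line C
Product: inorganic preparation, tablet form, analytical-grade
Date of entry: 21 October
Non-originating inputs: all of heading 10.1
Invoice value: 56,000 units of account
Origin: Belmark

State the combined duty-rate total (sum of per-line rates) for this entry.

Line A: pharmaceutical → 10.1; tablet form → 10.1.3; technical-grade → 10.1.3.1. Scheduled 26%. quota on 10.1.3.1 exhausted → over-quota 30%; Lindmar agreement on 10.1: CTH not met. → 30%.
Line B: pigment → 10.2; tablet form → 10.2.1; technical-grade → 10.2.1.2. Scheduled 13%. Belmark agreement on 10.4.2: 10.2.1.2 not covered. → 13%.
Line C: inorganic → 10.4; tablet form → 10.4.1; analytical-grade → 10.4.1.2. Scheduled 18%. Belmark agreement on 10.4.2: 10.4.1.2 not covered; anti-dumping (Belmark, 10.4.1): +7%; total 18% + 7% = 25%. → 25%.
Sum: 30% + 13% + 25% = 68%.

68%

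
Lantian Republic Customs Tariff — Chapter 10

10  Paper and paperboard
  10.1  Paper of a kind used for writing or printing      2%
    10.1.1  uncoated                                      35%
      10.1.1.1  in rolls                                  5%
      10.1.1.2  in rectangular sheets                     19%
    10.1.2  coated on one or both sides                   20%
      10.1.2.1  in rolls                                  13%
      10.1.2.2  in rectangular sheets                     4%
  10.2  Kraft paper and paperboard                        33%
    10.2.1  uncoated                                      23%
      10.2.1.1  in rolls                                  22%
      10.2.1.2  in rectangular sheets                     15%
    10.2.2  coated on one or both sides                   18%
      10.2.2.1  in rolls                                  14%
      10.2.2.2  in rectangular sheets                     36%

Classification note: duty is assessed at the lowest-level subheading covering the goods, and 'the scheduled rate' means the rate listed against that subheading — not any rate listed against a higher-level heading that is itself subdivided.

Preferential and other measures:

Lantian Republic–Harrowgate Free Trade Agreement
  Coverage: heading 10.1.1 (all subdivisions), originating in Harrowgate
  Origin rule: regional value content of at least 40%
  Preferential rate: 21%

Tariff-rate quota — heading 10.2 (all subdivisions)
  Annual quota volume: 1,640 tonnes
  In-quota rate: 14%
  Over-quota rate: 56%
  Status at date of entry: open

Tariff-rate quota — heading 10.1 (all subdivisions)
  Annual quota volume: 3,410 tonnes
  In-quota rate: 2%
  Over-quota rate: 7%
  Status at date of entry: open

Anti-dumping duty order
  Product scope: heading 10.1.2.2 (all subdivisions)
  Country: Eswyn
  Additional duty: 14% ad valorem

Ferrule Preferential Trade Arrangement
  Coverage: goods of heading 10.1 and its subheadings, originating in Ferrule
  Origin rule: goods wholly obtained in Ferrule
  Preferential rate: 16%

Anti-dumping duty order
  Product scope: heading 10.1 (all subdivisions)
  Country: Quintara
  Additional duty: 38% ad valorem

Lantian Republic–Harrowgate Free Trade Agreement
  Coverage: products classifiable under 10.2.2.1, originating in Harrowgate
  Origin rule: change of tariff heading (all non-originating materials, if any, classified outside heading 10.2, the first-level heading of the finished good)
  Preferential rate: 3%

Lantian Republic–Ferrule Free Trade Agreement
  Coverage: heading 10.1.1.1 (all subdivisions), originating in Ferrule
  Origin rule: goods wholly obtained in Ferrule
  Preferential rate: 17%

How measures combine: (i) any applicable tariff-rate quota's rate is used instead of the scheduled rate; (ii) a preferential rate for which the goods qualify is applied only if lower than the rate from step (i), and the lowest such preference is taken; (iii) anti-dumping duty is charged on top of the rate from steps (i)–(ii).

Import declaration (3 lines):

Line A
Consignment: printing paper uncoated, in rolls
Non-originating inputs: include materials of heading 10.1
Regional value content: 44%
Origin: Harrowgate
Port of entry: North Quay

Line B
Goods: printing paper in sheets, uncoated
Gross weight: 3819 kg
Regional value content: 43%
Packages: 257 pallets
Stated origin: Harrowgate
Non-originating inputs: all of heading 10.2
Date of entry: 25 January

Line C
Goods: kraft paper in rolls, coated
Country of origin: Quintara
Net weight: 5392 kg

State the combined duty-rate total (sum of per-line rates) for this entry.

18%

Line A: printing paper → 10.1; uncoated → 10.1.1; in rolls → 10.1.1.1. Scheduled 5%. quota on 10.1 open → in-quota 2%; Harrowgate agreement on 10.1.1: RVC ≥ 40% → 21% available; Harrowgate agreement on 10.2.2.1: 10.1.1.1 not covered; preference 21% not lower than 2% → no reduction. → 2%.
Line B: printing paper → 10.1; uncoated → 10.1.1; in sheets → 10.1.1.2. Scheduled 19%. quota on 10.1 open → in-quota 2%; Harrowgate agreement on 10.1.1: RVC ≥ 40% → 21% available; Harrowgate agreement on 10.2.2.1: 10.1.1.2 not covered; preference 21% not lower than 2% → no reduction. → 2%.
Line C: kraft paper → 10.2; coated → 10.2.2; in rolls → 10.2.2.1. Scheduled 14%. quota on 10.2 open → in-quota 14%. → 14%.
Sum: 2% + 2% + 14% = 18%.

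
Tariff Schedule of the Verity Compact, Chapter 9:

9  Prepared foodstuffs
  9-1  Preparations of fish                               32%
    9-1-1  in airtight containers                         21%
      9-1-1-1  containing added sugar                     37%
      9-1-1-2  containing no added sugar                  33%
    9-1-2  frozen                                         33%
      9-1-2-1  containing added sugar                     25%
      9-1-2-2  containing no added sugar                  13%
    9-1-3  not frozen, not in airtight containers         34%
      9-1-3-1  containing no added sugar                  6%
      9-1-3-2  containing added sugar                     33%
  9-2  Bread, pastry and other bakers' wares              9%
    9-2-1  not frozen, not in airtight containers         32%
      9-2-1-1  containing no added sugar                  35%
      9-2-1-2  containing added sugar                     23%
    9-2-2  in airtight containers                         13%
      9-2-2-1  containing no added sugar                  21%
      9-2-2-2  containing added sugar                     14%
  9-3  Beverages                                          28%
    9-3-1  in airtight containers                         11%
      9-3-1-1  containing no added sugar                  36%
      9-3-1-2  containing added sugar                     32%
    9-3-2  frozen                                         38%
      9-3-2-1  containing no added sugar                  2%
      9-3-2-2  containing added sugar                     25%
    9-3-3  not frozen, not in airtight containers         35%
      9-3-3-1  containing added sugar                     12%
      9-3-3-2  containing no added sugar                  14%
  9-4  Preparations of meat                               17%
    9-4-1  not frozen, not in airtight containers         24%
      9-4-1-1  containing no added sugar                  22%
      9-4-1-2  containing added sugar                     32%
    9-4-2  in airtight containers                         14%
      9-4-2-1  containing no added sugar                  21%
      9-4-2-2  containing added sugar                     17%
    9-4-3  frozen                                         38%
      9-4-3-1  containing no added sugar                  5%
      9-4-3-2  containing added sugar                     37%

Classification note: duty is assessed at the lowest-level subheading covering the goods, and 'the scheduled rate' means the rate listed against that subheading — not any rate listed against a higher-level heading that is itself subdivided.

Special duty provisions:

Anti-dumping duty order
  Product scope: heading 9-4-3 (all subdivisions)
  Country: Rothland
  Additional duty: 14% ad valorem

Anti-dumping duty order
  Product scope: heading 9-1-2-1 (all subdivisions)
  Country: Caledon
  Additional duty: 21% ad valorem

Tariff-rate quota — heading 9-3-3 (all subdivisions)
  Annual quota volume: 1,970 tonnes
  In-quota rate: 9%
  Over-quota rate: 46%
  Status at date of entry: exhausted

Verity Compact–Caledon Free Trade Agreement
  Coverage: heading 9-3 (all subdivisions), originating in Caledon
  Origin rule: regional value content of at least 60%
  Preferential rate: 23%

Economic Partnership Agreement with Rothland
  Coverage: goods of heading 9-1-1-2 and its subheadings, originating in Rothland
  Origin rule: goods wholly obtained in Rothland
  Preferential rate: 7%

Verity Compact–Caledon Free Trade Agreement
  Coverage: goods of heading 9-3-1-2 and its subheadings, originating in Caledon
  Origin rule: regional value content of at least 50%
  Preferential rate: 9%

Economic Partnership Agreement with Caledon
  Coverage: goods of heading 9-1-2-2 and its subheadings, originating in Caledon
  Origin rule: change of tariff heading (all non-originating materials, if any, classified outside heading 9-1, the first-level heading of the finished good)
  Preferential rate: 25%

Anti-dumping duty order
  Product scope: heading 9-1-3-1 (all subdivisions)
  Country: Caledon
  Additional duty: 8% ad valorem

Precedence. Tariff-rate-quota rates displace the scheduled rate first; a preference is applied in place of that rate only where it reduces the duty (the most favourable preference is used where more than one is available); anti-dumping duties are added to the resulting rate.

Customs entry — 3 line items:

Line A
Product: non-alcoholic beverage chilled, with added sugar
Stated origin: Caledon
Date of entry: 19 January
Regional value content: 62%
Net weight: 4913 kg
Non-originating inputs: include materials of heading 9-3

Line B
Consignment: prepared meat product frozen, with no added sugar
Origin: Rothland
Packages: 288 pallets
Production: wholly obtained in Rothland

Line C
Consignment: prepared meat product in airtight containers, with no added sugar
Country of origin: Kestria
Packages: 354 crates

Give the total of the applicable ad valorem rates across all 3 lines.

Line A: non-alcoholic beverage → 9-3; chilled → 9-3-3; with added sugar → 9-3-3-1. Scheduled 12%. quota on 9-3-3 exhausted → over-quota 46%; Caledon agreement on 9-3: RVC ≥ 60% → 23% available; Caledon agreement on 9-3-1-2: 9-3-3-1 not covered; Caledon agreement on 9-1-2-2: 9-3-3-1 not covered; preferential 23%. → 23%.
Line B: prepared meat product → 9-4; frozen → 9-4-3; with no added sugar → 9-4-3-1. Scheduled 5%. Rothland agreement on 9-1-1-2: 9-4-3-1 not covered; anti-dumping (Rothland, 9-4-3): +14%; total 5% + 14% = 19%. → 19%.
Line C: prepared meat product → 9-4; in airtight containers → 9-4-2; with no added sugar → 9-4-2-1. Scheduled 21%. No special measure applies. → 21%.
Sum: 23% + 19% + 21% = 63%.

63%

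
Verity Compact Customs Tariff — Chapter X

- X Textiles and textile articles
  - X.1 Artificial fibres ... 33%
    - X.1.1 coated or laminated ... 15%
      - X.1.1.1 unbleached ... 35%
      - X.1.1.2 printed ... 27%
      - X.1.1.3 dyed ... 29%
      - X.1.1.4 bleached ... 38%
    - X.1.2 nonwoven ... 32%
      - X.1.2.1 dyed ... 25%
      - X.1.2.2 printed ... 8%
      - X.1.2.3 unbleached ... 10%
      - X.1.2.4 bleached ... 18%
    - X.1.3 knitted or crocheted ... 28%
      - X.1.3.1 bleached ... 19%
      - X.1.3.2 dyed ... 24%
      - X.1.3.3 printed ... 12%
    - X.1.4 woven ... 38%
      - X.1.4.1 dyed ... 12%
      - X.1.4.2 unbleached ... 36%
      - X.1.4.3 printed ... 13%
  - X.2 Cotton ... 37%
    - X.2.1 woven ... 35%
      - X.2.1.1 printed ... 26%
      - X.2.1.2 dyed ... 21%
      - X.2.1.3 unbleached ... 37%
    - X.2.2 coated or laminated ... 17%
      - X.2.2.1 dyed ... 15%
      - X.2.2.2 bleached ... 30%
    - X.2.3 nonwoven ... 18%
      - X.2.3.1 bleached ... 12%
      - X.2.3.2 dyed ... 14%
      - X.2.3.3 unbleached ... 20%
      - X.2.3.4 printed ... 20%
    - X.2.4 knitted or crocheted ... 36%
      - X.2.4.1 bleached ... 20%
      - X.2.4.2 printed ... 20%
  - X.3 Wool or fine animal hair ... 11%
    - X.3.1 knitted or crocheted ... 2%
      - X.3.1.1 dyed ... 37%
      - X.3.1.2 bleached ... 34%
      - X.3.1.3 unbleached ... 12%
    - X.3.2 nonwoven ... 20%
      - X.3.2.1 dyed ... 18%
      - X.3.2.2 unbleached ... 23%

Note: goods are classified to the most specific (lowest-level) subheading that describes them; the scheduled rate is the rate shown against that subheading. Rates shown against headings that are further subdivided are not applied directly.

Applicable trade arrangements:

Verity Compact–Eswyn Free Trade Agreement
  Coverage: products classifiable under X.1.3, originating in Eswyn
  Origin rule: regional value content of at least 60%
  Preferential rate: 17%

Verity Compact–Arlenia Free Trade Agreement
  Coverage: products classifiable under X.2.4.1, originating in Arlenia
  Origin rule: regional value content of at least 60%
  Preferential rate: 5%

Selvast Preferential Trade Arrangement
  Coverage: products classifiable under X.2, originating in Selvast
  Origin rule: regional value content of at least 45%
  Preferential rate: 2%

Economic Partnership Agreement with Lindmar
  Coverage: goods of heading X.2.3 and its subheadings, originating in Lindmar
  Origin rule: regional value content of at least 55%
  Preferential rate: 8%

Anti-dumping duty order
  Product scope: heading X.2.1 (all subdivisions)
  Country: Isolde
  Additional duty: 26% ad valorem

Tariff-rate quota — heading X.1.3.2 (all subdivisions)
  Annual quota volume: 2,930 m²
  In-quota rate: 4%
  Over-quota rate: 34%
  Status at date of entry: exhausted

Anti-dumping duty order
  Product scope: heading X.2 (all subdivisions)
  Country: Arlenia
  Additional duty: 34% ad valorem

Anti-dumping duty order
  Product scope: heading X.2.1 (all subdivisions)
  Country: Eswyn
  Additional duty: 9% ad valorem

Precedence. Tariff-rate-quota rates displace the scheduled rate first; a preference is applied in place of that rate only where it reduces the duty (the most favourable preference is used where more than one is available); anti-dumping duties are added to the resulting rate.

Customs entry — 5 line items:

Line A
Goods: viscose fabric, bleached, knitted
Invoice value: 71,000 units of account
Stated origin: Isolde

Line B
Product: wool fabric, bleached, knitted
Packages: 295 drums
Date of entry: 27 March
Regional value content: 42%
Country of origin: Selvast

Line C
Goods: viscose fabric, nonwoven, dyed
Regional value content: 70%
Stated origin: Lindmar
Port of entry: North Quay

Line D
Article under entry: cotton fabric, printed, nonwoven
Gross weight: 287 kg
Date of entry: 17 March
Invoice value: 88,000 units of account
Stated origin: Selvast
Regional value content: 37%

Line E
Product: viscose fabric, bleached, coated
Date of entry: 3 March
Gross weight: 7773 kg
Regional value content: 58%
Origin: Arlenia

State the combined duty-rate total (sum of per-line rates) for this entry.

Line A: viscose → X.1; knitted → X.1.3; bleached → X.1.3.1. Scheduled 19%. No special measure applies. → 19%.
Line B: wool → X.3; knitted → X.3.1; bleached → X.3.1.2. Scheduled 34%. Selvast agreement on X.2: X.3.1.2 not covered. → 34%.
Line C: viscose → X.1; nonwoven → X.1.2; dyed → X.1.2.1. Scheduled 25%. Lindmar agreement on X.2.3: X.1.2.1 not covered. → 25%.
Line D: cotton → X.2; nonwoven → X.2.3; printed → X.2.3.4. Scheduled 20%. Selvast agreement on X.2: RVC < 45%. → 20%.
Line E: viscose → X.1; coated → X.1.1; bleached → X.1.1.4. Scheduled 38%. Arlenia agreement on X.2.4.1: X.1.1.4 not covered. → 38%.
Sum: 19% + 34% + 25% + 20% + 38% = 136%.

136%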